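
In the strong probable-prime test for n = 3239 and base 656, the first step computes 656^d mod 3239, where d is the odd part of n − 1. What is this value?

451

n − 1 = 3238 = 2^1 · 1619, so s = 1 and d = 1619.
656^1619 mod 3239 = 451.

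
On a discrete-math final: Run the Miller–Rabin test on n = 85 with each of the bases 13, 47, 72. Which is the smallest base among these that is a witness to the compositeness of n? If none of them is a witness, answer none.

n − 1 = 84 = 2^2 · 21, so s = 2 and d = 21.
Base 13: x_0 = 13^21 mod 85 = 13. x_0 is neither 1 nor 84, so continue squaring. x_1 = 13^2 mod 85 = 84. x_1 ≡ −1, so 13 is not a witness.
Base 47: x_0 = 47^21 mod 85 = 47. x_0 is neither 1 nor 84, so continue squaring. x_1 = 47^2 mod 85 = 84. x_1 ≡ −1, so 47 is not a witness.
Base 72: x_0 = 72^21 mod 85 = 72. x_0 is neither 1 nor 84, so continue squaring. x_1 = 72^2 mod 85 = 84. x_1 ≡ −1, so 72 is not a witness.
No listed base is a witness for 85.

none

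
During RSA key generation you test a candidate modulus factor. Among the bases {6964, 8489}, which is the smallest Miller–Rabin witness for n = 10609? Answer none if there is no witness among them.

n − 1 = 10608 = 2^4 · 663, so s = 4 and d = 663.
Base 6964: x_0 = 6964^663 mod 10609 = 1. x_0 = 1, so 6964 is not a witness.
Base 8489: x_0 = 8489^663 mod 10609 = 1029. x_0 is neither 1 nor 10608, so continue squaring. x_1 = 1029^2 mod 10609 = 8550. x_2 = 8550^2 mod 10609 = 6490. x_3 = 6490^2 mod 10609 = 2370. Reached i = s−1 = 3 without hitting −1: 8489 is a Miller–Rabin witness and 10609 is composite.
The smallest witness among the given bases is 8489.

8489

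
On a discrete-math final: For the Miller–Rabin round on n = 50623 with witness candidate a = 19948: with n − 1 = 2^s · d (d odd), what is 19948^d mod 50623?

n − 1 = 50622 = 2^1 · 25311, so s = 1 and d = 25311.
Repeated squaring mod 50623: 19948^1 ≡ 19948, 19948^2 ≡ 25924, 19948^4 ≡ 33451, 19948^8 ≡ 49232, 19948^16 ≡ 11207, 19948^32 ≡ 1186, 19948^64 ≡ 39775, 19948^128 ≡ 31252, 19948^256 ≡ 17965, 19948^512 ≡ 19600, 19948^1024 ≡ 32676, 19948^2048 ≡ 31283, 19948^4096 ≡ 32876, 19948^8192 ≡ 30326, 19948^16384 ≡ 48858.
25311 = 16384 + 8192 + 512 + 128 + 64 + 16 + 8 + 4 + 2 + 1, so 19948^25311 ≡ 48858·30326·19600·31252·39775·11207·49232·33451·25924·19948 ≡ 23482 (mod 50623).

23482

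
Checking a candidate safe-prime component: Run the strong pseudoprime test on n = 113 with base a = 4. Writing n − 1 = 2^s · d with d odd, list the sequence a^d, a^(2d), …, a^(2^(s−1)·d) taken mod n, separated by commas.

n − 1 = 112 = 2^4 · 7, so s = 4 and d = 7.
x_0 = 4^7 mod 113 = 112.
x_1 = 112^2 mod 113 = 1.
x_2 = 1^2 mod 113 = 1.
x_3 = 1^2 mod 113 = 1.

112, 1, 1, 1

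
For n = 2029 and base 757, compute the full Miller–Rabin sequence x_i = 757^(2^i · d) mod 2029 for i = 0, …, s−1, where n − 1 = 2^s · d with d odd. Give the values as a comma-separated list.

n − 1 = 2028 = 2^2 · 507, so s = 2 and d = 507.
x_0 = 757^507 mod 2029 = 992.
x_1 = 992^2 mod 2029 = 2028.

992, 2028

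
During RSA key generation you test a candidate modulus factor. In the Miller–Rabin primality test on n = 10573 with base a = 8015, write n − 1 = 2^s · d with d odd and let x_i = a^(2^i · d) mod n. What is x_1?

n − 1 = 10572 = 2^2 · 2643, so s = 2 and d = 2643.
Repeated squaring mod 10573: 8015^1 ≡ 8015, 8015^2 ≡ 9250, 8015^4 ≡ 5784, 8015^8 ≡ 1684, 8015^16 ≡ 2292, 8015^32 ≡ 9056, 8015^64 ≡ 6948, 8015^128 ≡ 8959, 8015^256 ≡ 4038, 8015^512 ≡ 1878, 8015^1024 ≡ 6075, 8015^2048 ≡ 5855.
2643 = 2048 + 512 + 64 + 16 + 2 + 1, so 8015^2643 ≡ 5855·1878·6948·2292·9250·8015 ≡ 3978 (mod 10573).
x_0 = 3978.
x_1 = 3978^2 mod 10573 = 7276.

7276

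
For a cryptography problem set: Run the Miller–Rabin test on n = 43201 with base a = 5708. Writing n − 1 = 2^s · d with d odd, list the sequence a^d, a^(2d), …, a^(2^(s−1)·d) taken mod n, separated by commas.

n − 1 = 43200 = 2^6 · 675, so s = 6 and d = 675.
x_0 = 5708^675 mod 43201 = 9472.
x_1 = 9472^2 mod 43201 = 33508.
x_2 = 33508^2 mod 43201 = 35275.
x_3 = 35275^2 mod 43201 = 7222.
x_4 = 7222^2 mod 43201 = 13677.
x_5 = 13677^2 mod 43201 = 43200.

9472, 33508, 35275, 7222, 13677, 43200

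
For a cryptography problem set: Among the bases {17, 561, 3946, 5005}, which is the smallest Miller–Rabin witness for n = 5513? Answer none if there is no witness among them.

17

n − 1 = 5512 = 2^3 · 689, so s = 3 and d = 689.
Base 17: x_0 = 17^689 mod 5513 = 5310. x_0 is neither 1 nor 5512, so continue squaring. x_1 = 5310^2 mod 5513 = 2618. x_2 = 2618^2 mod 5513 = 1265. Reached i = s−1 = 2 without hitting −1: 17 is a Miller–Rabin witness and 5513 is composite.
Base 561: x_0 = 561^689 mod 5513 = 80. x_0 is neither 1 nor 5512, so continue squaring. x_1 = 80^2 mod 5513 = 887. x_2 = 887^2 mod 5513 = 3923. Reached i = s−1 = 2 without hitting −1: 561 is a Miller–Rabin witness and 5513 is composite.
Base 3946: x_0 = 3946^689 mod 5513 = 2. x_0 is neither 1 nor 5512, so continue squaring. x_1 = 2^2 mod 5513 = 4. x_2 = 4^2 mod 5513 = 16. Reached i = s−1 = 2 without hitting −1: 3946 is a Miller–Rabin witness and 5513 is composite.
Base 5005: x_0 = 5005^689 mod 5513 = 174. x_0 is neither 1 nor 5512, so continue squaring. x_1 = 174^2 mod 5513 = 2711. x_2 = 2711^2 mod 5513 = 692. Reached i = s−1 = 2 without hitting −1: 5005 is a Miller–Rabin witness and 5513 is composite.
The smallest witness among the given bases is 17.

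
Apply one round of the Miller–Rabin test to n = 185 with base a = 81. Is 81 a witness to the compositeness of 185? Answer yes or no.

yes

n − 1 = 184 = 2^3 · 23, so s = 3 and d = 23.
x_0 = 81^23 mod 185 = 46.
x_0 is neither 1 nor 184, so continue squaring.
x_1 = 46^2 mod 185 = 81.
x_2 = 81^2 mod 185 = 86.
Reached i = s−1 = 2 without hitting −1: 81 is a Miller–Rabin witness and 185 is composite.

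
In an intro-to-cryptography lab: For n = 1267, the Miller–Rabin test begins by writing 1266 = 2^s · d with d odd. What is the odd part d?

633

Halving: 1266 → 633; 633 is odd.
So 1266 = 2^1 · 633.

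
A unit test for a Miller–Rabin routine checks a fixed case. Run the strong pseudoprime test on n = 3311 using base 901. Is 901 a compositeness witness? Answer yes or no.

n − 1 = 3310 = 2^1 · 1655, so s = 1 and d = 1655.
x_0 = 901^1655 mod 3311 = 164.
x_0 ∉ {1, 3310} and s = 1, so 901 is a Miller–Rabin witness and 3311 is composite.

yes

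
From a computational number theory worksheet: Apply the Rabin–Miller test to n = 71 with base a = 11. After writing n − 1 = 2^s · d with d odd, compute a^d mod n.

70

n − 1 = 70 = 2^1 · 35, so s = 1 and d = 35.
11^35 mod 71 = 70.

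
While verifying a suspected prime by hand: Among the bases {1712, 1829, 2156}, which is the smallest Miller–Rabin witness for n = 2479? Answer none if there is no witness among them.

n − 1 = 2478 = 2^1 · 1239, so s = 1 and d = 1239.
Base 1712: x_0 = 1712^1239 mod 2479 = 1. x_0 = 1, so 1712 is not a witness.
Base 1829: x_0 = 1829^1239 mod 2479 = 713. x_0 ∉ {1, 2478} and s = 1, so 1829 is a Miller–Rabin witness and 2479 is composite.
Base 2156: x_0 = 2156^1239 mod 2479 = 1666. x_0 ∉ {1, 2478} and s = 1, so 2156 is a Miller–Rabin witness and 2479 is composite.
The smallest witness among the given bases is 1829.

1829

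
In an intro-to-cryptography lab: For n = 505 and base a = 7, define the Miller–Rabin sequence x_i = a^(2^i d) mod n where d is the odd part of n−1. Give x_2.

456

n − 1 = 504 = 2^3 · 63, so s = 3 and d = 63.
Repeated squaring mod 505: 7^1 ≡ 7, 7^2 ≡ 49, 7^4 ≡ 381, 7^8 ≡ 226, 7^16 ≡ 71, 7^32 ≡ 496.
63 = 32 + 16 + 8 + 4 + 2 + 1, so 7^63 ≡ 496·71·226·381·49·7 ≡ 228 (mod 505).
x_0 = 228.
x_1 = 228^2 mod 505 = 474.
x_2 = 474^2 mod 505 = 456.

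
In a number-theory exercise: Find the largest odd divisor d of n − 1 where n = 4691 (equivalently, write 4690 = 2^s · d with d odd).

2345

Halving: 4690 → 2345; 2345 is odd.
So 4690 = 2^1 · 2345.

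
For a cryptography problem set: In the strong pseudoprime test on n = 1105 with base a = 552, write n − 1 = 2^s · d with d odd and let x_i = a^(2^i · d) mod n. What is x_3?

1

n − 1 = 1104 = 2^4 · 69, so s = 4 and d = 69.
x_0 = 552^69 mod 1105 = 1097.
x_1 = 1097^2 mod 1105 = 64.
x_2 = 64^2 mod 1105 = 781.
x_3 = 781^2 mod 1105 = 1.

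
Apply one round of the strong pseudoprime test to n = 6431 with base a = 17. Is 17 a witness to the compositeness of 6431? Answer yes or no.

yes

n − 1 = 6430 = 2^1 · 3215, so s = 1 and d = 3215.
x_0 = 17^3215 mod 6431 = 5941.
x_0 ∉ {1, 6430} and s = 1, so 17 is a Miller–Rabin witness and 6431 is composite.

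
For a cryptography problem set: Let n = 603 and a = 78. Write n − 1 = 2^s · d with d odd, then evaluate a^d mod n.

99

n − 1 = 602 = 2^1 · 301, so s = 1 and d = 301.
Repeated squaring mod 603: 78^1 ≡ 78, 78^2 ≡ 54, 78^4 ≡ 504, 78^8 ≡ 153, 78^16 ≡ 495, 78^32 ≡ 207, 78^64 ≡ 36, 78^128 ≡ 90, 78^256 ≡ 261.
301 = 256 + 32 + 8 + 4 + 1, so 78^301 ≡ 261·207·153·504·78 ≡ 99 (mod 603).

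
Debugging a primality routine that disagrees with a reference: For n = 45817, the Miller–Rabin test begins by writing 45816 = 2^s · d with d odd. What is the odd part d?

Halving: 45816 → 22908 → 11454 → 5727; 5727 is odd.
So 45816 = 2^3 · 5727.

5727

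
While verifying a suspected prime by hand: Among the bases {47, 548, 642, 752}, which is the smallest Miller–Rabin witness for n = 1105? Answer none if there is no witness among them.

none

n − 1 = 1104 = 2^4 · 69, so s = 4 and d = 69.
Base 47: x_0 = 47^69 mod 1105 = 47. x_0 is neither 1 nor 1104, so continue squaring. x_1 = 47^2 mod 1105 = 1104. x_1 ≡ −1, so 47 is not a witness.
Base 548: x_0 = 548^69 mod 1105 = 1058. x_0 is neither 1 nor 1104, so continue squaring. x_1 = 1058^2 mod 1105 = 1104. x_1 ≡ −1, so 548 is not a witness.
Base 642: x_0 = 642^69 mod 1105 = 642. x_0 is neither 1 nor 1104, so continue squaring. x_1 = 642^2 mod 1105 = 1104. x_1 ≡ −1, so 642 is not a witness.
Base 752: x_0 = 752^69 mod 1105 = 242. x_0 is neither 1 nor 1104, so continue squaring. x_1 = 242^2 mod 1105 = 1104. x_1 ≡ −1, so 752 is not a witness.
No listed base is a witness for 1105.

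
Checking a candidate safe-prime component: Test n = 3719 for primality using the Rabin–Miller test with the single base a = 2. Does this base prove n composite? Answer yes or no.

n − 1 = 3718 = 2^1 · 1859, so s = 1 and d = 1859.
x_0 = 2^1859 mod 3719 = 1.
x_0 = 1, so 2 is not a witness.

no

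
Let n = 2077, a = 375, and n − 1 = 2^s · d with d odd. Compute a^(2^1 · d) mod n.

n − 1 = 2076 = 2^2 · 519, so s = 2 and d = 519.
Repeated squaring mod 2077: 375^1 ≡ 375, 375^2 ≡ 1466, 375^4 ≡ 1538, 375^8 ≡ 1818, 375^16 ≡ 617, 375^32 ≡ 598, 375^64 ≡ 360, 375^128 ≡ 826, 375^256 ≡ 1020, 375^512 ≡ 1900.
519 = 512 + 4 + 2 + 1, so 375^519 ≡ 1900·1538·1466·375 ≡ 1734 (mod 2077).
x_0 = 1734.
x_1 = 1734^2 mod 2077 = 1337.

1337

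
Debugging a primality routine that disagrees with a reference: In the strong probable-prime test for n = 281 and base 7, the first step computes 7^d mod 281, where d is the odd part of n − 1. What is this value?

53

n − 1 = 280 = 2^3 · 35, so s = 3 and d = 35.
7^35 mod 281 = 53.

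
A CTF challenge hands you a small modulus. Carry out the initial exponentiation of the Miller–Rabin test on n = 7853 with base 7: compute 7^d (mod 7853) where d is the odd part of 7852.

6094

n − 1 = 7852 = 2^2 · 1963, so s = 2 and d = 1963.
Repeated squaring mod 7853: 7^1 ≡ 7, 7^2 ≡ 49, 7^4 ≡ 2401, 7^8 ≡ 699, 7^16 ≡ 1715, 7^32 ≡ 4203, 7^64 ≡ 3812, 7^128 ≡ 3294, 7^256 ≡ 5443, 7^512 ≡ 4733, 7^1024 ≡ 4533.
1963 = 1024 + 512 + 256 + 128 + 32 + 8 + 2 + 1, so 7^1963 ≡ 4533·4733·5443·3294·4203·699·49·7 ≡ 6094 (mod 7853).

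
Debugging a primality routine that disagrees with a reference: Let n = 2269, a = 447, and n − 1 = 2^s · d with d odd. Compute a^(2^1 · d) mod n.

n − 1 = 2268 = 2^2 · 567, so s = 2 and d = 567.
x_0 = 447^567 mod 2269 = 1287.
x_1 = 1287^2 mod 2269 = 2268.

2268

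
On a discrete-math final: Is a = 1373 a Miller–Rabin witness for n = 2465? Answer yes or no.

no

n − 1 = 2464 = 2^5 · 77, so s = 5 and d = 77.
x_0 = 1373^77 mod 2465 = 1288.
x_0 is neither 1 nor 2464, so continue squaring.
x_1 = 1288^2 mod 2465 = 2464.
x_1 ≡ −1, so 1373 is not a witness.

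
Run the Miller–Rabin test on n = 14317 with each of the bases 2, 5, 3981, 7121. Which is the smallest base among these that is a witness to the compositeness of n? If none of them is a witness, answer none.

2

n − 1 = 14316 = 2^2 · 3579, so s = 2 and d = 3579.
Base 2: x_0 = 2^3579 mod 14317 = 3396. x_0 is neither 1 nor 14316, so continue squaring. x_1 = 3396^2 mod 14317 = 7631. Reached i = s−1 = 1 without hitting −1: 2 is a Miller–Rabin witness and 14317 is composite.
Base 5: x_0 = 5^3579 mod 14317 = 2614. x_0 is neither 1 nor 14316, so continue squaring. x_1 = 2614^2 mod 14317 = 3787. Reached i = s−1 = 1 without hitting −1: 5 is a Miller–Rabin witness and 14317 is composite.
Base 3981: x_0 = 3981^3579 mod 14317 = 7134. x_0 is neither 1 nor 14316, so continue squaring. x_1 = 7134^2 mod 14317 = 11338. Reached i = s−1 = 1 without hitting −1: 3981 is a Miller–Rabin witness and 14317 is composite.
Base 7121: x_0 = 7121^3579 mod 14317 = 12177. x_0 is neither 1 nor 14316, so continue squaring. x_1 = 12177^2 mod 14317 = 12477. Reached i = s−1 = 1 without hitting −1: 7121 is a Miller–Rabin witness and 14317 is composite.
The smallest witness among the given bases is 2.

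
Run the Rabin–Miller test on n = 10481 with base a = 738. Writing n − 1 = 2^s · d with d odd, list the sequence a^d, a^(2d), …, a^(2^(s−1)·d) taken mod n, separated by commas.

n − 1 = 10480 = 2^4 · 655, so s = 4 and d = 655.
x_0 = 738^655 mod 10481 = 8381.
x_1 = 8381^2 mod 10481 = 7980.
x_2 = 7980^2 mod 10481 = 8325.
x_3 = 8325^2 mod 10481 = 5253.

8381, 7980, 8325, 5253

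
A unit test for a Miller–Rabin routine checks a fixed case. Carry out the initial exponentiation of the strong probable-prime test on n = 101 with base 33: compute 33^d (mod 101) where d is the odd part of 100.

n − 1 = 100 = 2^2 · 25, so s = 2 and d = 25.
Repeated squaring mod 101: 33^1 ≡ 33, 33^2 ≡ 79, 33^4 ≡ 80, 33^8 ≡ 37, 33^16 ≡ 56.
25 = 16 + 8 + 1, so 33^25 ≡ 56·37·33 ≡ 100 (mod 101).

100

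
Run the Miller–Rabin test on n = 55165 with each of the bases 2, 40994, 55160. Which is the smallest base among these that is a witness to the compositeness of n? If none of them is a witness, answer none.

n − 1 = 55164 = 2^2 · 13791, so s = 2 and d = 13791.
Base 2: x_0 = 2^13791 mod 55165 = 6503. x_0 is neither 1 nor 55164, so continue squaring. x_1 = 6503^2 mod 55165 = 32619. Reached i = s−1 = 1 without hitting −1: 2 is a Miller–Rabin witness and 55165 is composite.
Base 40994: x_0 = 40994^13791 mod 55165 = 47979. x_0 is neither 1 nor 55164, so continue squaring. x_1 = 47979^2 mod 55165 = 4156. Reached i = s−1 = 1 without hitting −1: 40994 is a Miller–Rabin witness and 55165 is composite.
Base 55160: x_0 = 55160^13791 mod 55165 = 53730. x_0 is neither 1 nor 55164, so continue squaring. x_1 = 53730^2 mod 55165 = 18120. Reached i = s−1 = 1 without hitting −1: 55160 is a Miller–Rabin witness and 55165 is composite.
The smallest witness among the given bases is 2.

2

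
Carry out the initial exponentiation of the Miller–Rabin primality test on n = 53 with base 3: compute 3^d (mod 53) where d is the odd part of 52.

30

n − 1 = 52 = 2^2 · 13, so s = 2 and d = 13.
3^13 mod 53 = 30.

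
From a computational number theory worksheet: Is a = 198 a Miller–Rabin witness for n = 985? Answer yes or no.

n − 1 = 984 = 2^3 · 123, so s = 3 and d = 123.
x_0 = 198^123 mod 985 = 592.
x_0 is neither 1 nor 984, so continue squaring.
x_1 = 592^2 mod 985 = 789.
x_2 = 789^2 mod 985 = 1.
x_2 = 1 but x_1 ≠ ±1, a nontrivial square root of 1 — 198 is a witness and 985 is composite.

yes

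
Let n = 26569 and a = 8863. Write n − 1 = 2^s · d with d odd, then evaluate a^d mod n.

11411

n − 1 = 26568 = 2^3 · 3321, so s = 3 and d = 3321.
Repeated squaring mod 26569: 8863^1 ≡ 8863, 8863^2 ≡ 14805, 8863^4 ≡ 20344, 8863^8 ≡ 13023, 8863^16 ≡ 8602, 8863^32 ≡ 26308, 8863^64 ≡ 14983, 8863^128 ≡ 8808, 8863^256 ≡ 25953, 8863^512 ≡ 7490, 8863^1024 ≡ 12941, 8863^2048 ≡ 5074.
3321 = 2048 + 1024 + 128 + 64 + 32 + 16 + 8 + 1, so 8863^3321 ≡ 5074·12941·8808·14983·26308·8602·13023·8863 ≡ 11411 (mod 26569).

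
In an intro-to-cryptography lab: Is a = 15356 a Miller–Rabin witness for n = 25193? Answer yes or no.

yes

n − 1 = 25192 = 2^3 · 3149, so s = 3 and d = 3149.
x_0 = 15356^3149 mod 25193 = 80.
x_0 is neither 1 nor 25192, so continue squaring.
x_1 = 80^2 mod 25193 = 6400.
x_2 = 6400^2 mod 25193 = 21375.
Reached i = s−1 = 2 without hitting −1: 15356 is a Miller–Rabin witness and 25193 is composite.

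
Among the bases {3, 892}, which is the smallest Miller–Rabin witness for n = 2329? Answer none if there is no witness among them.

3

n − 1 = 2328 = 2^3 · 291, so s = 3 and d = 291.
Base 3: x_0 = 3^291 mod 2329 = 1965. x_0 is neither 1 nor 2328, so continue squaring. x_1 = 1965^2 mod 2329 = 2072. x_2 = 2072^2 mod 2329 = 837. Reached i = s−1 = 2 without hitting −1: 3 is a Miller–Rabin witness and 2329 is composite.
Base 892: x_0 = 892^291 mod 2329 = 1702. x_0 is neither 1 nor 2328, so continue squaring. x_1 = 1702^2 mod 2329 = 1857. x_2 = 1857^2 mod 2329 = 1529. Reached i = s−1 = 2 without hitting −1: 892 is a Miller–Rabin witness and 2329 is composite.
The smallest witness among the given bases is 3.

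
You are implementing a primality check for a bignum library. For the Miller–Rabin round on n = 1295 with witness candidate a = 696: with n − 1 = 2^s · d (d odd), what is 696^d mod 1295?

n − 1 = 1294 = 2^1 · 647, so s = 1 and d = 647.
By repeated squaring, 696^647 ≡ 761 (mod 1295).

761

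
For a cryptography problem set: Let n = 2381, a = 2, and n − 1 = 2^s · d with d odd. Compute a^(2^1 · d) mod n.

2380

n − 1 = 2380 = 2^2 · 595, so s = 2 and d = 595.
x_0 = 2^595 mod 2381 = 2312.
x_1 = 2312^2 mod 2381 = 2380.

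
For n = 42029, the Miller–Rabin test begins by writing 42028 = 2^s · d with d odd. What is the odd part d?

10507

Halving: 42028 → 21014 → 10507; 10507 is odd.
So 42028 = 2^2 · 10507.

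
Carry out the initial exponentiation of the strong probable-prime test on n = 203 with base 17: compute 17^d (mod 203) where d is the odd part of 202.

75

n − 1 = 202 = 2^1 · 101, so s = 1 and d = 101.
Repeated squaring mod 203: 17^1 ≡ 17, 17^2 ≡ 86, 17^4 ≡ 88, 17^8 ≡ 30, 17^16 ≡ 88, 17^32 ≡ 30, 17^64 ≡ 88.
101 = 64 + 32 + 4 + 1, so 17^101 ≡ 88·30·88·17 ≡ 75 (mod 203).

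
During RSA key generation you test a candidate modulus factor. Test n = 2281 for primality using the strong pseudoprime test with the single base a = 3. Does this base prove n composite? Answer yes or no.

no

n − 1 = 2280 = 2^3 · 285, so s = 3 and d = 285.
x_0 = 3^285 mod 2281 = 1571.
x_0 is neither 1 nor 2280, so continue squaring.
x_1 = 1571^2 mod 2281 = 2280.
x_1 ≡ −1, so 3 is not a witness.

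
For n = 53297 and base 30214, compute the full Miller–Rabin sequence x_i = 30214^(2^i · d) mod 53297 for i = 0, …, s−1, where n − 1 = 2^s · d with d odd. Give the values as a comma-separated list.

n − 1 = 53296 = 2^4 · 3331, so s = 4 and d = 3331.
x_0 = 30214^3331 mod 53297 = 36904.
x_1 = 36904^2 mod 53297 = 6975.
x_2 = 6975^2 mod 53297 = 43761.
x_3 = 43761^2 mod 53297 = 10614.

36904, 6975, 43761, 10614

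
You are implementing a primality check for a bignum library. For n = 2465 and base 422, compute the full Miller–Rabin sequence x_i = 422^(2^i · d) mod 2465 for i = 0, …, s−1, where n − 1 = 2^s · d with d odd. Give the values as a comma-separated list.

n − 1 = 2464 = 2^5 · 77, so s = 5 and d = 77.
x_0 = 422^77 mod 2465 = 2147.
x_1 = 2147^2 mod 2465 = 59.
x_2 = 59^2 mod 2465 = 1016.
x_3 = 1016^2 mod 2465 = 1886.
x_4 = 1886^2 mod 2465 = 1.

2147, 59, 1016, 1886, 1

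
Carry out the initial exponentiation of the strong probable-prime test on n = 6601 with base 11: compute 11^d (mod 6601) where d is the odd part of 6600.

n − 1 = 6600 = 2^3 · 825, so s = 3 and d = 825.
11^825 mod 6601 = 3564.

3564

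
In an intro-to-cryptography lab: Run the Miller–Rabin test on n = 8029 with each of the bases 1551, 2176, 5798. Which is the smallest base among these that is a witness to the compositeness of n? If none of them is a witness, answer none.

none

n − 1 = 8028 = 2^2 · 2007, so s = 2 and d = 2007.
Base 1551: x_0 = 1551^2007 mod 8029 = 1. x_0 = 1, so 1551 is not a witness.
Base 2176: x_0 = 2176^2007 mod 8029 = 8028. x_0 = 8028 ≡ −1, so 2176 is not a witness.
Base 5798: x_0 = 5798^2007 mod 8029 = 1. x_0 = 1, so 5798 is not a witness.
No listed base is a witness for 8029.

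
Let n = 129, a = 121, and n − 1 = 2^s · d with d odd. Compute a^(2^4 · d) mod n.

n − 1 = 128 = 2^7 · 1, so s = 7 and d = 1.
x_0 = 121^1 mod 129 = 121.
x_1 = 121^2 mod 129 = 64.
x_2 = 64^2 mod 129 = 97.
x_3 = 97^2 mod 129 = 121.
x_4 = 121^2 mod 129 = 64.

64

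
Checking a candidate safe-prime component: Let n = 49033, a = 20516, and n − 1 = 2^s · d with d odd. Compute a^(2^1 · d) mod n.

11736

n − 1 = 49032 = 2^3 · 6129, so s = 3 and d = 6129.
Repeated squaring mod 49033: 20516^1 ≡ 20516, 20516^2 ≡ 6984, 20516^4 ≡ 37454, 20516^8 ≡ 17019, 20516^16 ≡ 8430, 20516^32 ≡ 16083, 20516^64 ≡ 13814, 20516^128 ≡ 39193, 20516^256 ≡ 34458, 20516^512 ≡ 19669, 20516^1024 ≡ 48224, 20516^2048 ≡ 17052, 20516^4096 ≡ 5014.
6129 = 4096 + 1024 + 512 + 256 + 128 + 64 + 32 + 16 + 1, so 20516^6129 ≡ 5014·48224·19669·34458·39193·13814·16083·8430·20516 ≡ 30103 (mod 49033).
x_0 = 30103.
x_1 = 30103^2 mod 49033 = 11736.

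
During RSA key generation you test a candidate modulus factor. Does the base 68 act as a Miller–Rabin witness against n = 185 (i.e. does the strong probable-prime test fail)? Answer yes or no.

no

n − 1 = 184 = 2^3 · 23, so s = 3 and d = 23.
x_0 = 68^23 mod 185 = 117.
x_0 is neither 1 nor 184, so continue squaring.
x_1 = 117^2 mod 185 = 184.
x_1 ≡ −1, so 68 is not a witness.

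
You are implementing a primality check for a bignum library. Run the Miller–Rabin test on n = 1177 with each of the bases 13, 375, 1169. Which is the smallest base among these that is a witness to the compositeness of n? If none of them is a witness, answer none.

13

n − 1 = 1176 = 2^3 · 147, so s = 3 and d = 147.
Base 13: x_0 = 13^147 mod 1177 = 656. x_0 is neither 1 nor 1176, so continue squaring. x_1 = 656^2 mod 1177 = 731. x_2 = 731^2 mod 1177 = 3. Reached i = s−1 = 2 without hitting −1: 13 is a Miller–Rabin witness and 1177 is composite.
Base 375: x_0 = 375^147 mod 1177 = 826. x_0 is neither 1 nor 1176, so continue squaring. x_1 = 826^2 mod 1177 = 793. x_2 = 793^2 mod 1177 = 331. Reached i = s−1 = 2 without hitting −1: 375 is a Miller–Rabin witness and 1177 is composite.
Base 1169: x_0 = 1169^147 mod 1177 = 966. x_0 is neither 1 nor 1176, so continue squaring. x_1 = 966^2 mod 1177 = 972. x_2 = 972^2 mod 1177 = 830. Reached i = s−1 = 2 without hitting −1: 1169 is a Miller–Rabin witness and 1177 is composite.
The smallest witness among the given bases is 13.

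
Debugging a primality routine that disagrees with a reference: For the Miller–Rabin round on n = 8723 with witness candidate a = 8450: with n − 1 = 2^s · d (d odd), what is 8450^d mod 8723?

1443

n − 1 = 8722 = 2^1 · 4361, so s = 1 and d = 4361.
Repeated squaring mod 8723: 8450^1 ≡ 8450, 8450^2 ≡ 4745, 8450^4 ≡ 962, 8450^8 ≡ 806, 8450^16 ≡ 4134, 8450^32 ≡ 1599, 8450^64 ≡ 962, 8450^128 ≡ 806, 8450^256 ≡ 4134, 8450^512 ≡ 1599, 8450^1024 ≡ 962, 8450^2048 ≡ 806, 8450^4096 ≡ 4134.
4361 = 4096 + 256 + 8 + 1, so 8450^4361 ≡ 4134·4134·806·8450 ≡ 1443 (mod 8723).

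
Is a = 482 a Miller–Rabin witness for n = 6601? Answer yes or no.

no

n − 1 = 6600 = 2^3 · 825, so s = 3 and d = 825.
Repeated squaring mod 6601: 482^1 ≡ 482, 482^2 ≡ 1289, 482^4 ≡ 4670, 482^8 ≡ 5797, 482^16 ≡ 6119, 482^32 ≡ 1289, 482^64 ≡ 4670, 482^128 ≡ 5797, 482^256 ≡ 6119, 482^512 ≡ 1289.
825 = 512 + 256 + 32 + 16 + 8 + 1, so 482^825 ≡ 1289·6119·1289·6119·5797·482 ≡ 6600 (mod 6601).
x_0 = 482^825 mod 6601 = 6600.
x_0 = 6600 ≡ −1, so 482 is not a witness.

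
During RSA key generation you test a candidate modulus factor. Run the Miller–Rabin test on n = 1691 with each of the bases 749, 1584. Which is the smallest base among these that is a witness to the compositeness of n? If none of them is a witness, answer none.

n − 1 = 1690 = 2^1 · 845, so s = 1 and d = 845.
Base 749: x_0 = 749^845 mod 1691 = 1209. x_0 ∉ {1, 1690} and s = 1, so 749 is a Miller–Rabin witness and 1691 is composite.
Base 1584: x_0 = 1584^845 mod 1691 = 752. x_0 ∉ {1, 1690} and s = 1, so 1584 is a Miller–Rabin witness and 1691 is composite.
The smallest witness among the given bases is 749.

749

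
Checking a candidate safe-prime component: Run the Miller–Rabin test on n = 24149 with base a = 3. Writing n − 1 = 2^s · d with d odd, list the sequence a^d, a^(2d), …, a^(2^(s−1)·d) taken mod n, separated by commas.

12789, 21493

n − 1 = 24148 = 2^2 · 6037, so s = 2 and d = 6037.
x_0 = 3^6037 mod 24149 = 12789.
x_1 = 12789^2 mod 24149 = 21493.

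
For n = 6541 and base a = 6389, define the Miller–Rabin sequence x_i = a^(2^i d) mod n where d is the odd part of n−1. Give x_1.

n − 1 = 6540 = 2^2 · 1635, so s = 2 and d = 1635.
x_0 = 6389^1635 mod 6541 = 3223.
x_1 = 3223^2 mod 6541 = 621.

621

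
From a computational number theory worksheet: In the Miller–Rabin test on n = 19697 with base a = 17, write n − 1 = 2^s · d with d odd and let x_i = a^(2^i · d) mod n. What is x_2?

n − 1 = 19696 = 2^4 · 1231, so s = 4 and d = 1231.
Repeated squaring mod 19697: 17^1 ≡ 17, 17^2 ≡ 289, 17^4 ≡ 4733, 17^8 ≡ 5800, 17^16 ≡ 17221, 17^32 ≡ 4809, 17^64 ≡ 2203, 17^128 ≡ 7747, 17^256 ≡ 18947, 17^512 ≡ 10984, 17^1024 ≡ 4131.
1231 = 1024 + 128 + 64 + 8 + 4 + 2 + 1, so 17^1231 ≡ 4131·7747·2203·5800·4733·289·17 ≡ 2527 (mod 19697).
x_0 = 2527.
x_1 = 2527^2 mod 19697 = 3901.
x_2 = 3901^2 mod 19697 = 11717.

11717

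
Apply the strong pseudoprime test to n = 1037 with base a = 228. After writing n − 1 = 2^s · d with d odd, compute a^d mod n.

649

n − 1 = 1036 = 2^2 · 259, so s = 2 and d = 259.
228^259 mod 1037 = 649.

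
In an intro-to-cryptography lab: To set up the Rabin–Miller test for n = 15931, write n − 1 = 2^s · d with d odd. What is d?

7965

Halving: 15930 → 7965; 7965 is odd.
So 15930 = 2^1 · 7965.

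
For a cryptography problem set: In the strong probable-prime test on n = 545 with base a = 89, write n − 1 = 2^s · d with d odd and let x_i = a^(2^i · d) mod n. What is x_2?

n − 1 = 544 = 2^5 · 17, so s = 5 and d = 17.
Repeated squaring mod 545: 89^1 ≡ 89, 89^2 ≡ 291, 89^4 ≡ 206, 89^8 ≡ 471, 89^16 ≡ 26.
17 = 16 + 1, so 89^17 ≡ 26·89 ≡ 134 (mod 545).
x_0 = 134.
x_1 = 134^2 mod 545 = 516.
x_2 = 516^2 mod 545 = 296.

296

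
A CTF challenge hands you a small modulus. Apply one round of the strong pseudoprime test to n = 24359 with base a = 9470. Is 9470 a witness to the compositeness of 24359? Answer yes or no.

n − 1 = 24358 = 2^1 · 12179, so s = 1 and d = 12179.
x_0 = 9470^12179 mod 24359 = 1.
x_0 = 1, so 9470 is not a witness.

no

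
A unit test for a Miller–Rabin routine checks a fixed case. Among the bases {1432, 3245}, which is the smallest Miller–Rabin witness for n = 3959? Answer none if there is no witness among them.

n − 1 = 3958 = 2^1 · 1979, so s = 1 and d = 1979.
Base 1432: x_0 = 1432^1979 mod 3959 = 3784. x_0 ∉ {1, 3958} and s = 1, so 1432 is a Miller–Rabin witness and 3959 is composite.
Base 3245: x_0 = 3245^1979 mod 3959 = 676. x_0 ∉ {1, 3958} and s = 1, so 3245 is a Miller–Rabin witness and 3959 is composite.
The smallest witness among the given bases is 1432.

1432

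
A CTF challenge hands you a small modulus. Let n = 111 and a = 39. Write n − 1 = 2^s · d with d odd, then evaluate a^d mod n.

72

n − 1 = 110 = 2^1 · 55, so s = 1 and d = 55.
39^55 mod 111 = 72.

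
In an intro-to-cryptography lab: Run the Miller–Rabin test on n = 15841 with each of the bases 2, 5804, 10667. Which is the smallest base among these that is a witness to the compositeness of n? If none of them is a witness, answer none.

n − 1 = 15840 = 2^5 · 495, so s = 5 and d = 495.
Base 2: x_0 = 2^495 mod 15841 = 1. x_0 = 1, so 2 is not a witness.
Base 5804: x_0 = 5804^495 mod 15841 = 1. x_0 = 1, so 5804 is not a witness.
Base 10667: x_0 = 10667^495 mod 15841 = 15840. x_0 = 15840 ≡ −1, so 10667 is not a witness.
No listed base is a witness for 15841.

none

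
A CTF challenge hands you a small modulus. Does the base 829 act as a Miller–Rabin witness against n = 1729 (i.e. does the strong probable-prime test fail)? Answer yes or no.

n − 1 = 1728 = 2^6 · 27, so s = 6 and d = 27.
x_0 = 829^27 mod 1729 = 1728.
x_0 = 1728 ≡ −1, so 829 is not a witness.

no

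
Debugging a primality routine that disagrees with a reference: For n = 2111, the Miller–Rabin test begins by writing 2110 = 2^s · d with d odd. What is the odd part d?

1055

Halving: 2110 → 1055; 1055 is odd.
So 2110 = 2^1 · 1055.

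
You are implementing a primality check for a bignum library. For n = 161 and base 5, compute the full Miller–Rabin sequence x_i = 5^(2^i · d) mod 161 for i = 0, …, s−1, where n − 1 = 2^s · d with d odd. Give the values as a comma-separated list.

66, 9, 81, 121, 151

n − 1 = 160 = 2^5 · 5, so s = 5 and d = 5.
x_0 = 5^5 mod 161 = 66.
x_1 = 66^2 mod 161 = 9.
x_2 = 9^2 mod 161 = 81.
x_3 = 81^2 mod 161 = 121.
x_4 = 121^2 mod 161 = 151.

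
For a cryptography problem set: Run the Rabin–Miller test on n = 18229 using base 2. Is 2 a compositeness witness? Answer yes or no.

n − 1 = 18228 = 2^2 · 4557, so s = 2 and d = 4557.
x_0 = 2^4557 mod 18229 = 9182.
x_0 is neither 1 nor 18228, so continue squaring.
x_1 = 9182^2 mod 18229 = 18228.
x_1 ≡ −1, so 2 is not a witness.

no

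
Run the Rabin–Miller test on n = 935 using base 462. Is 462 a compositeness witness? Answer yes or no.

yes

n − 1 = 934 = 2^1 · 467, so s = 1 and d = 467.
x_0 = 462^467 mod 935 = 418.
x_0 ∉ {1, 934} and s = 1, so 462 is a Miller–Rabin witness and 935 is composite.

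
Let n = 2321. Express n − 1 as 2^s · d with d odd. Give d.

145

Halving: 2320 → 1160 → 580 → 290 → 145; 145 is odd.
So 2320 = 2^4 · 145.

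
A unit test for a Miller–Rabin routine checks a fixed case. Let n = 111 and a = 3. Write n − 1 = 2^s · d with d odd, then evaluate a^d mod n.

n − 1 = 110 = 2^1 · 55, so s = 1 and d = 55.
3^55 mod 111 = 3.

3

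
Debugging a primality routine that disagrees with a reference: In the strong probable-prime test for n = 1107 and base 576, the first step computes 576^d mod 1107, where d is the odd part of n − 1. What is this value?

648

n − 1 = 1106 = 2^1 · 553, so s = 1 and d = 553.
576^553 mod 1107 = 648.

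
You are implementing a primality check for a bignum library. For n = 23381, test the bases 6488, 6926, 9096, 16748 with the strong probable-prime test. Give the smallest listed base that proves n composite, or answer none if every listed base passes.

6488

n − 1 = 23380 = 2^2 · 5845, so s = 2 and d = 5845.
Base 6488: x_0 = 6488^5845 mod 23381 = 5355. x_0 is neither 1 nor 23380, so continue squaring. x_1 = 5355^2 mod 23381 = 10919. Reached i = s−1 = 1 without hitting −1: 6488 is a Miller–Rabin witness and 23381 is composite.
Base 6926: x_0 = 6926^5845 mod 23381 = 8604. x_0 is neither 1 nor 23380, so continue squaring. x_1 = 8604^2 mod 23381 = 4570. Reached i = s−1 = 1 without hitting −1: 6926 is a Miller–Rabin witness and 23381 is composite.
Base 9096: x_0 = 9096^5845 mod 23381 = 18750. x_0 is neither 1 nor 23380, so continue squaring. x_1 = 18750^2 mod 23381 = 5784. Reached i = s−1 = 1 without hitting −1: 9096 is a Miller–Rabin witness and 23381 is composite.
Base 16748: x_0 = 16748^5845 mod 23381 = 18007. x_0 is neither 1 nor 23380, so continue squaring. x_1 = 18007^2 mod 23381 = 4341. Reached i = s−1 = 1 without hitting −1: 16748 is a Miller–Rabin witness and 23381 is composite.
The smallest witness among the given bases is 6488.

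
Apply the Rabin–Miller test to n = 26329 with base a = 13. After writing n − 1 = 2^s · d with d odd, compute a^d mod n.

n − 1 = 26328 = 2^3 · 3291, so s = 3 and d = 3291.
13^3291 mod 26329 = 5794.

5794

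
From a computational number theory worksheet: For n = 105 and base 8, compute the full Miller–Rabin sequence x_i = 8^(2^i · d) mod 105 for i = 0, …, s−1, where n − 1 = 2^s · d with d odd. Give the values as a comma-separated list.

8, 64, 1

n − 1 = 104 = 2^3 · 13, so s = 3 and d = 13.
x_0 = 8^13 mod 105 = 8.
x_1 = 8^2 mod 105 = 64.
x_2 = 64^2 mod 105 = 1.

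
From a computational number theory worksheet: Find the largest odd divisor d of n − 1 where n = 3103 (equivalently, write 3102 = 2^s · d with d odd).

Halving: 3102 → 1551; 1551 is odd.
So 3102 = 2^1 · 1551.

1551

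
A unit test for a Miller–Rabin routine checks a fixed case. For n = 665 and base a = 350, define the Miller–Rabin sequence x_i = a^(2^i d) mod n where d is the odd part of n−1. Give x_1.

315

n − 1 = 664 = 2^3 · 83, so s = 3 and d = 83.
x_0 = 350^83 mod 665 = 525.
x_1 = 525^2 mod 665 = 315.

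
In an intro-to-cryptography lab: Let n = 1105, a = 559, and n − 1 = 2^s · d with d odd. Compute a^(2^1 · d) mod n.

n − 1 = 1104 = 2^4 · 69, so s = 4 and d = 69.
By repeated squaring, 559^69 ≡ 104 (mod 1105).
x_0 = 104.
x_1 = 104^2 mod 1105 = 871.

871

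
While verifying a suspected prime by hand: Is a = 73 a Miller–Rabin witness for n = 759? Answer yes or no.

yes

n − 1 = 758 = 2^1 · 379, so s = 1 and d = 379.
x_0 = 73^379 mod 759 = 679.
x_0 ∉ {1, 758} and s = 1, so 73 is a Miller–Rabin witness and 759 is composite.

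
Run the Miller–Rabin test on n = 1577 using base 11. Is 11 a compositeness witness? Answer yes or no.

yes

n − 1 = 1576 = 2^3 · 197, so s = 3 and d = 197.
x_0 = 11^197 mod 1577 = 938.
x_0 is neither 1 nor 1576, so continue squaring.
x_1 = 938^2 mod 1577 = 1455.
x_2 = 1455^2 mod 1577 = 691.
Reached i = s−1 = 2 without hitting −1: 11 is a Miller–Rabin witness and 1577 is composite.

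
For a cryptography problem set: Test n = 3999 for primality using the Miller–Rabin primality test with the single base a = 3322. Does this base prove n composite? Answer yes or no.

n − 1 = 3998 = 2^1 · 1999, so s = 1 and d = 1999.
x_0 = 3322^1999 mod 3999 = 1741.
x_0 ∉ {1, 3998} and s = 1, so 3322 is a Miller–Rabin witness and 3999 is composite.

yes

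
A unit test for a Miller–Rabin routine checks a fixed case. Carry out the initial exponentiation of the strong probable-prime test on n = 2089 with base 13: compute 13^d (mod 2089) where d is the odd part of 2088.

789

n − 1 = 2088 = 2^3 · 261, so s = 3 and d = 261.
Repeated squaring mod 2089: 13^1 ≡ 13, 13^2 ≡ 169, 13^4 ≡ 1404, 13^8 ≡ 1289, 13^16 ≡ 766, 13^32 ≡ 1836, 13^64 ≡ 1339, 13^128 ≡ 559, 13^256 ≡ 1220.
261 = 256 + 4 + 1, so 13^261 ≡ 1220·1404·13 ≡ 789 (mod 2089).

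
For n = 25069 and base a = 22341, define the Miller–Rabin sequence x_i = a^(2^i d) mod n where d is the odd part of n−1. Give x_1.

n − 1 = 25068 = 2^2 · 6267, so s = 2 and d = 6267.
x_0 = 22341^6267 mod 25069 = 5434.
x_1 = 5434^2 mod 25069 = 22143.

22143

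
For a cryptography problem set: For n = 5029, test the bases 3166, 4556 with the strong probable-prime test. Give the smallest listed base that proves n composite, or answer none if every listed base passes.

n − 1 = 5028 = 2^2 · 1257, so s = 2 and d = 1257.
Base 3166: x_0 = 3166^1257 mod 5029 = 764. x_0 is neither 1 nor 5028, so continue squaring. x_1 = 764^2 mod 5029 = 332. Reached i = s−1 = 1 without hitting −1: 3166 is a Miller–Rabin witness and 5029 is composite.
Base 4556: x_0 = 4556^1257 mod 5029 = 1086. x_0 is neither 1 nor 5028, so continue squaring. x_1 = 1086^2 mod 5029 = 2610. Reached i = s−1 = 1 without hitting −1: 4556 is a Miller–Rabin witness and 5029 is composite.
The smallest witness among the given bases is 3166.

3166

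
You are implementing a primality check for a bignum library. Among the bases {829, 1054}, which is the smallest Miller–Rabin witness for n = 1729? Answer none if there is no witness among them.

none

n − 1 = 1728 = 2^6 · 27, so s = 6 and d = 27.
Base 829: x_0 = 829^27 mod 1729 = 1728. x_0 = 1728 ≡ −1, so 829 is not a witness.
Base 1054: x_0 = 1054^27 mod 1729 = 1. x_0 = 1, so 1054 is not a witness.
No listed base is a witness for 1729.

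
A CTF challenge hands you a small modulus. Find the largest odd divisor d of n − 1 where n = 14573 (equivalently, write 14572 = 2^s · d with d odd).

3643

Halving: 14572 → 7286 → 3643; 3643 is odd.
So 14572 = 2^2 · 3643.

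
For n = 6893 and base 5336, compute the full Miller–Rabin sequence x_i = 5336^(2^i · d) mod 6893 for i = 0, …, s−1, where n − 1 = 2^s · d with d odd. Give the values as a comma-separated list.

n − 1 = 6892 = 2^2 · 1723, so s = 2 and d = 1723.
x_0 = 5336^1723 mod 6893 = 642.
x_1 = 642^2 mod 6893 = 5477.

642, 5477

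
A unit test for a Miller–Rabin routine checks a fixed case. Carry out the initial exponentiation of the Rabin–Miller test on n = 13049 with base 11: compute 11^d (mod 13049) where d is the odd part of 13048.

13048

n − 1 = 13048 = 2^3 · 1631, so s = 3 and d = 1631.
By repeated squaring, 11^1631 ≡ 13048 (mod 13049).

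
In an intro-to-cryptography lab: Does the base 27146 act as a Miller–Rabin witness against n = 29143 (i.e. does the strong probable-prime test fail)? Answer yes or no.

n − 1 = 29142 = 2^1 · 14571, so s = 1 and d = 14571.
x_0 = 27146^14571 mod 29143 = 973.
x_0 ∉ {1, 29142} and s = 1, so 27146 is a Miller–Rabin witness and 29143 is composite.

yes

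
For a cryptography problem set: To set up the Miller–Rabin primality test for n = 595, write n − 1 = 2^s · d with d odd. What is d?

Halving: 594 → 297; 297 is odd.
So 594 = 2^1 · 297.

297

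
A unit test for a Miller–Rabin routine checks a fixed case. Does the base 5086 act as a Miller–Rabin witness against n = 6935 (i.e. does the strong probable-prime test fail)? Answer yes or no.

yes

n − 1 = 6934 = 2^1 · 3467, so s = 1 and d = 3467.
x_0 = 5086^3467 mod 6935 = 3726.
x_0 ∉ {1, 6934} and s = 1, so 5086 is a Miller–Rabin witness and 6935 is composite.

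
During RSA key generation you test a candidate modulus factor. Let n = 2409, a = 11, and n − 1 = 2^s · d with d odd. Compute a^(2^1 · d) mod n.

n − 1 = 2408 = 2^3 · 301, so s = 3 and d = 301.
x_0 = 11^301 mod 2409 = 902.
x_1 = 902^2 mod 2409 = 1771.

1771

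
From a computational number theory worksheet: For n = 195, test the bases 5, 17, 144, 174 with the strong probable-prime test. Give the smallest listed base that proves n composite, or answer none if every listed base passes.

n − 1 = 194 = 2^1 · 97, so s = 1 and d = 97.
Base 5: x_0 = 5^97 mod 195 = 5. x_0 ∉ {1, 194} and s = 1, so 5 is a Miller–Rabin witness and 195 is composite.
Base 17: x_0 = 17^97 mod 195 = 17. x_0 ∉ {1, 194} and s = 1, so 17 is a Miller–Rabin witness and 195 is composite.
Base 144: x_0 = 144^97 mod 195 = 144. x_0 ∉ {1, 194} and s = 1, so 144 is a Miller–Rabin witness and 195 is composite.
Base 174: x_0 = 174^97 mod 195 = 174. x_0 ∉ {1, 194} and s = 1, so 174 is a Miller–Rabin witness and 195 is composite.
The smallest witness among the given bases is 5.

5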